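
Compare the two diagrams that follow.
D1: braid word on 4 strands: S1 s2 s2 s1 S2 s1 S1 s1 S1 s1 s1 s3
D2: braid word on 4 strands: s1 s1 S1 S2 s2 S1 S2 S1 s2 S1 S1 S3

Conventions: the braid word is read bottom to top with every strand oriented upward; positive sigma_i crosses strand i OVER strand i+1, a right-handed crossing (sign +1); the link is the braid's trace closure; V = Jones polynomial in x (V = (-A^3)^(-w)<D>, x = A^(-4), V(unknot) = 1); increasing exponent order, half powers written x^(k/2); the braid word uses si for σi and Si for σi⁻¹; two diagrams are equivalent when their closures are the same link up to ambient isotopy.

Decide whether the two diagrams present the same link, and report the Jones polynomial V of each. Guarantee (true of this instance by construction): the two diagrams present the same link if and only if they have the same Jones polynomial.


same link: no
V(D1) = -x^(1/2) + x^(3/2) - x^(5/2) - x^(9/2)  [12 crossings, <D> = -A^-6 - A^2 + A^6 - A^10, w = +4]
V(D2) = -x^(-5/2) - x^(-1/2)  [12 crossings, <D> = -A^-10 - A^-2, w = -4]
insight: comparing 2 Jones polynomials yields 2 groups


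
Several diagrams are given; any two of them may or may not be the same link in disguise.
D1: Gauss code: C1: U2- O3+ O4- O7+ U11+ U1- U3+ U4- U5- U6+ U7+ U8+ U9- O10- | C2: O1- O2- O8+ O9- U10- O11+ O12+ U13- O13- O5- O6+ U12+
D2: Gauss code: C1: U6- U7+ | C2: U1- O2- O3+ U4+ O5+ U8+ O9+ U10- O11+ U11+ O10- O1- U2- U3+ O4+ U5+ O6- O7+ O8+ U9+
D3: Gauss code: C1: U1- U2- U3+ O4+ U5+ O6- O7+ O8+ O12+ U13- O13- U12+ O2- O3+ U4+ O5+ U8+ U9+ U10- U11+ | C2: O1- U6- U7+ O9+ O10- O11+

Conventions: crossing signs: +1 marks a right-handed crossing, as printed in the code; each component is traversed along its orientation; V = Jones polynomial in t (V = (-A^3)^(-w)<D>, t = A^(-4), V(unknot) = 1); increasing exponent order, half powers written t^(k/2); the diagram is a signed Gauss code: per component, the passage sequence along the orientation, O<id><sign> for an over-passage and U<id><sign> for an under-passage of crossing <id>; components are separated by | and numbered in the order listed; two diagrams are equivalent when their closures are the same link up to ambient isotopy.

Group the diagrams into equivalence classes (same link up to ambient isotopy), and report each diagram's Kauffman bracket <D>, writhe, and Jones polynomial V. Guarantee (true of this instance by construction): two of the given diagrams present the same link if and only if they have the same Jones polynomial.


equivalence classes: {D1} | {D2, D3}
D1 (bracket A^-1 + A^7; 13 crossings at w = -1): V = -t^(-5/2) - t^(-1/2)
V(D2) = -t^(1/2) - t^(3/2) - t^(5/2) + t^(9/2)  [11 crossings, <D> = -A^-9 + A^-1 + A^3 + A^7, w = +3]
V(D3) = -t^(1/2) - t^(3/2) - t^(5/2) + t^(9/2)  [13 crossings, <D> = -A^-9 + A^-1 + A^3 + A^7, w = +3]
key observation: comparing 3 Jones polynomials yields 2 groups


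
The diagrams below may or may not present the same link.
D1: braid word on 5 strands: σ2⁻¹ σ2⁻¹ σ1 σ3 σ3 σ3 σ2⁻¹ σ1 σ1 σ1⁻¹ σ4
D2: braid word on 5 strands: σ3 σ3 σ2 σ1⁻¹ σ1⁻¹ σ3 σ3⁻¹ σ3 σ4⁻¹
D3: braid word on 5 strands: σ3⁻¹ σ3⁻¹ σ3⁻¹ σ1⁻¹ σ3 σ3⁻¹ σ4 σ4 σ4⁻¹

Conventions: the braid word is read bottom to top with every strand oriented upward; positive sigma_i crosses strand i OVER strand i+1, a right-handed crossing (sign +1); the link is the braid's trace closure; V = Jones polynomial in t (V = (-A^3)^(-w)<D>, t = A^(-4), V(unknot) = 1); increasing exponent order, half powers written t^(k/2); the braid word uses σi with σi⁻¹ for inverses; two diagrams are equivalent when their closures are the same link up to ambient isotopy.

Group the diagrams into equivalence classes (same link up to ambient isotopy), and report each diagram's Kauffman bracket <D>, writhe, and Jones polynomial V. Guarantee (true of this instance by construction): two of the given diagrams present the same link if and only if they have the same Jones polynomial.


grouping into links: {D1} | {D2} | {D3}
V(D1) = t^(-5/2) - 2t^(-3/2) + 2t^(-1/2) - 5t^(1/2) + 4t^(3/2) - 4t^(5/2) + 3t^(7/2) - 2t^(9/2) + t^(11/2)  (w +3, c 11, <D> = -A^-13 + 2A^-9 - 3A^-5 + 4A^-1 - 4A^3 + 5A^7 - 2A^11 + 2A^15 - A^19)
V(D2) = -t^(-3/2) - 2t^(1/2) + t^(3/2) - t^(5/2) + t^(7/2)  (w +1, c 9, <D> = -A^-11 + A^-7 - A^-3 + 2A + A^9)
V(D3) = t^(-9/2) - t^(-5/2) - t^(-3/2) - t^(-1/2)  [9 crossings, <D> = A^-7 + A^-3 + A - A^9, w = -3]
why: 3 classes among 3 diagrams; unequal V(t) rules out equality


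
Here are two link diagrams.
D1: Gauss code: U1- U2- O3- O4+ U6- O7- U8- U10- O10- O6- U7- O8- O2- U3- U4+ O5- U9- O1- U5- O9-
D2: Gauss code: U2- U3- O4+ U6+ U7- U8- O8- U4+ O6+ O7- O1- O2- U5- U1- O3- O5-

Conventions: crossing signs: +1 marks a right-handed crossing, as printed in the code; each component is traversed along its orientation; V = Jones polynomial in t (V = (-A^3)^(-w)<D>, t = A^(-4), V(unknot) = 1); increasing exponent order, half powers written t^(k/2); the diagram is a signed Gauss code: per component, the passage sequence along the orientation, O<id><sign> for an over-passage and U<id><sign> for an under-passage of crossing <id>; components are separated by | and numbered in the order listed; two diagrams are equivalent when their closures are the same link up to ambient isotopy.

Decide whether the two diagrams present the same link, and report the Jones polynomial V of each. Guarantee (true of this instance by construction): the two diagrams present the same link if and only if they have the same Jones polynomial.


equivalent: no
V(D1) = t^-8 - 2t^-7 + t^-6 - 2t^-5 + 2t^-4 + t^-2  (w -8, c 10, <D> = A^-16 + 2A^-8 - 2A^-4 + 1 - 2A^4 + A^8)
V(D2) = -t^-4 + t^-3 + t^-1  (w -4, c 8, <D> = A^-8 + 1 - A^4)
why: 2 values of V(t) split the 2 diagrams


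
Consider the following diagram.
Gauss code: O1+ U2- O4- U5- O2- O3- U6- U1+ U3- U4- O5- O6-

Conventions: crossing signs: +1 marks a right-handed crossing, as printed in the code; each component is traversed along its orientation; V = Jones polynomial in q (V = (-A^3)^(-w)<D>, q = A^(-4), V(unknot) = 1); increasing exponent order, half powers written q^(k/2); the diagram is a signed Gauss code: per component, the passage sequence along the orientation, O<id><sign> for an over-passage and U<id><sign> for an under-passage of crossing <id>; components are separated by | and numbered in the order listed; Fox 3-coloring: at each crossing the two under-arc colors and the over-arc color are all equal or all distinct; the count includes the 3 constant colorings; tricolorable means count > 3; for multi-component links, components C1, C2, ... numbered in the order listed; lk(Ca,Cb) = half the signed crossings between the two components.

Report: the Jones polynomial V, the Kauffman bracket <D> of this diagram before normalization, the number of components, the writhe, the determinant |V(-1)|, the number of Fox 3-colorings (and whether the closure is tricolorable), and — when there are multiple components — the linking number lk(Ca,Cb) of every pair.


V = -q^-4 + q^-3 + q^-1
<D> = A^-8 + 1 - A^4 (w = -4)
1 component over 6 crossings, w = -4
9 Fox colorings among 3^6, |V(-1)| = 3: tricolorable
why: the span of V is 3, forcing >= 3 crossings in any diagram


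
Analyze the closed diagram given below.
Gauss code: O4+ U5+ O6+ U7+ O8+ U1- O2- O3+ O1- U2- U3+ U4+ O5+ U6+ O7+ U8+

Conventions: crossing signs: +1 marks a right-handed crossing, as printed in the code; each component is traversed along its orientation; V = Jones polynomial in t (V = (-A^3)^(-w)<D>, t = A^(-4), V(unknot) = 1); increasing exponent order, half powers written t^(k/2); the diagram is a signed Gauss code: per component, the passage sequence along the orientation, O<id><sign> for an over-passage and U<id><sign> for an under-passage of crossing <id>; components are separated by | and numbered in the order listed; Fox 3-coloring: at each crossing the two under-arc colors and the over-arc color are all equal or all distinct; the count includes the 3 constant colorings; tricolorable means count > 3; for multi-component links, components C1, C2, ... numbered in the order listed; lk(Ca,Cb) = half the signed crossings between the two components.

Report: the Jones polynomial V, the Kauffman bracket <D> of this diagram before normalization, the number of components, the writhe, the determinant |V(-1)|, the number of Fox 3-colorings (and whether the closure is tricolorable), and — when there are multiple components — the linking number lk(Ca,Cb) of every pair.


V(t) = t^2 + t^4 - t^5 + t^6 - t^7
bracket: -A^-16 + A^-12 - A^-8 + A^-4 + A^4, w = +4
1 component, writhe +4, over 8 crossings
det 5, colorings 3 of 3^8 — not tricolorable
observation: w = +4 shifts under R1 moves; the (-A^3)^(-4) factor cancels that in V


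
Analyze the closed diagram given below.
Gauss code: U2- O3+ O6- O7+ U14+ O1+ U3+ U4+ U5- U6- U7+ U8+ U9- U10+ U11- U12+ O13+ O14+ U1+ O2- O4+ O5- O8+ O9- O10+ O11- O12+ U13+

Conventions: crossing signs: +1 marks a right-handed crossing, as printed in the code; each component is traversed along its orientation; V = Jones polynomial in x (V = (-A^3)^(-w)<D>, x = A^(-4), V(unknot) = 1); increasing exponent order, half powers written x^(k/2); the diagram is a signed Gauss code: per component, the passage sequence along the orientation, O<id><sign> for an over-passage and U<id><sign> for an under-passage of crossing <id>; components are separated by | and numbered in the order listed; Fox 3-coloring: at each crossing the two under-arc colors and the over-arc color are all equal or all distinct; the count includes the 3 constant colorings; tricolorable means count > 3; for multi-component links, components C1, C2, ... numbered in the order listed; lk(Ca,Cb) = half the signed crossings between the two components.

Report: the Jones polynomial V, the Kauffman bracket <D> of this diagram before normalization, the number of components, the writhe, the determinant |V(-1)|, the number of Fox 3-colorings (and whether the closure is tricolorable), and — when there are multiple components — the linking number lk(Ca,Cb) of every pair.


V = x - x^2 + 2x^3 - x^4 + x^5 - x^6
<D> = -A^-12 + A^-8 - A^-4 + 2 - A^4 + A^8 (w = +4)
1 component over 14 crossings, w = +4
3 Fox colorings among 3^14, |V(-1)| = 7: not tricolorable
why: |V(-1)| = 7: so not tricolorable, since 3 does not divide 7


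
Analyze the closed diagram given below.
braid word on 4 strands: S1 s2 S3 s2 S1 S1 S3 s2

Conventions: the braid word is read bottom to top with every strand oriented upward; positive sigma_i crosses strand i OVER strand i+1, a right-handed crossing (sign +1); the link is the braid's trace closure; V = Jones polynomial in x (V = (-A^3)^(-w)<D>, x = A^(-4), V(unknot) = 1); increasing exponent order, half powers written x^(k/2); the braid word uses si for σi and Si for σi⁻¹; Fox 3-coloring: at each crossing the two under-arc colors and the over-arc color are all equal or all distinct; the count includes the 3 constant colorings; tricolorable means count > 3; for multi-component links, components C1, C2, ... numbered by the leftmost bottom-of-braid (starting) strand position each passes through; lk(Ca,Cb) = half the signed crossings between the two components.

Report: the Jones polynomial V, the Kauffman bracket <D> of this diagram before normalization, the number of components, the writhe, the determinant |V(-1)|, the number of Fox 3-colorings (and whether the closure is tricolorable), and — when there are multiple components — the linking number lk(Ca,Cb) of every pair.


V(x) = x^(-11/2) - 3x^(-9/2) + 4x^(-7/2) - 6x^(-5/2) + 6x^(-3/2) - 6x^(-1/2) + 4x^(1/2) - 3x^(3/2) + x^(5/2)
bracket: A^-16 - 3A^-12 + 4A^-8 - 6A^-4 + 6 - 6A^4 + 4A^8 - 3A^12 + A^16, w = -2
2 components, writhe -2, over 8 crossings
lk(C1,C2) = -1
det 34, colorings 3 of 3^8 — not tricolorable
observation: summing lk over 1 pair gives -1


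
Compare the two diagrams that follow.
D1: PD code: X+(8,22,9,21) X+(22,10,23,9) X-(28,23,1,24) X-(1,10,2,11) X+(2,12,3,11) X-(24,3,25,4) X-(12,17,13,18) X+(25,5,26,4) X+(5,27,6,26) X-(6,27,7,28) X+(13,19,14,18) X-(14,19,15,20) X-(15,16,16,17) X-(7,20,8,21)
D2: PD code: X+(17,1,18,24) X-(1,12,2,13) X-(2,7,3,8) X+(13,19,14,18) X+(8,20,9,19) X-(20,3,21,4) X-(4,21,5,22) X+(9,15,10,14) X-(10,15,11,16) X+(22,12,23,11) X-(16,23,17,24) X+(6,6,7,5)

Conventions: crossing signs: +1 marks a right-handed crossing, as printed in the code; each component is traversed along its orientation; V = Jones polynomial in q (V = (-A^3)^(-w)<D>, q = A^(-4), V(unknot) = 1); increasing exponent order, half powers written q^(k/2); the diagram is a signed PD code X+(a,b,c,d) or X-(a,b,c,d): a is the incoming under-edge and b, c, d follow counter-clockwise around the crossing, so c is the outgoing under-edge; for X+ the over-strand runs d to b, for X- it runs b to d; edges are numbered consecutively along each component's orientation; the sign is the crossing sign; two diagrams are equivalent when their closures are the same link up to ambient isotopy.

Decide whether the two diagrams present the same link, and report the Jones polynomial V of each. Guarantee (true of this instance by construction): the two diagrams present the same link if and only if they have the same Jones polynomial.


equivalent: no
D1 (bracket A^-6; 14 crossings at w = -2): V = 1
V(D2) = -q^-4 + q^-3 + q^-1  (w 0, c 12, <D> = A^4 + A^12 - A^16)
key observation: V(q) takes 2 values over 2 diagrams, fixing the grouping


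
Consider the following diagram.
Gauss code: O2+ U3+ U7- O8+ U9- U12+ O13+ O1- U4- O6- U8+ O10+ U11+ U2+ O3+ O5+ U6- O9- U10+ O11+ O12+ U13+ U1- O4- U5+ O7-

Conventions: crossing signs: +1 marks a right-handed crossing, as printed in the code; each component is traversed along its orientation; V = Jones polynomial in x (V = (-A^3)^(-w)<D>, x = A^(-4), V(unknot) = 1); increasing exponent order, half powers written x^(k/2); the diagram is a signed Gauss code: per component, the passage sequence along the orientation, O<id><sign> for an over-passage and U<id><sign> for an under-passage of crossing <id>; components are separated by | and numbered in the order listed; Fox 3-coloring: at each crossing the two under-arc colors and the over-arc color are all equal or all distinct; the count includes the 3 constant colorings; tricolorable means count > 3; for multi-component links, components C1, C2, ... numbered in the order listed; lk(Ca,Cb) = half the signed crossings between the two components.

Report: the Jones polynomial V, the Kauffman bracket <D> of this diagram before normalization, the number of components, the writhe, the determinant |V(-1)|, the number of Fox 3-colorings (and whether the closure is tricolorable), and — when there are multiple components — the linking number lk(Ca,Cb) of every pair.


V = x^-1 - 2 + 4x - 4x^2 + 5x^3 - 5x^4 + 3x^5 - 2x^6 + x^7
<D> = -A^-19 + 2A^-15 - 3A^-11 + 5A^-7 - 5A^-3 + 4A - 4A^5 + 2A^9 - A^13 (w = +3)
1 component over 13 crossings, w = +3
9 Fox colorings among 3^13, |V(-1)| = 27: tricolorable
why: w = +3 (over 13 crossings) is diagram-only; (-A^3)^(-3) removes it from V


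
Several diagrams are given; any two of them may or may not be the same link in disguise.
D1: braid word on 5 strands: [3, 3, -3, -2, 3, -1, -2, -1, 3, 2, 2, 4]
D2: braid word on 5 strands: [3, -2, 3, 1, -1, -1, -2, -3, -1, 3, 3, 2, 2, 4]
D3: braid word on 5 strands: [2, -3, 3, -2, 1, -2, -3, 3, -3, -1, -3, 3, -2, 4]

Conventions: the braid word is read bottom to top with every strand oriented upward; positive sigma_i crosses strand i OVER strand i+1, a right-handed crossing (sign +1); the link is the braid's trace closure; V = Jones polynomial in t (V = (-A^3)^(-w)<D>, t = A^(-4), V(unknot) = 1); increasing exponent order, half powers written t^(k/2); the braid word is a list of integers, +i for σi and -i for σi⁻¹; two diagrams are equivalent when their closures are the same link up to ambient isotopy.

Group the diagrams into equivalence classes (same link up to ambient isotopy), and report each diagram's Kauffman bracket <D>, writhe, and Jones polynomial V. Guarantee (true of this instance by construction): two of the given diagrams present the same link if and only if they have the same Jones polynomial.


grouping into links: {D1, D2} | {D3}
V(D1) = -t^-1 + 2 - t + 2t^2 - t^3 + t^4 - t^5  (w +2, c 12, <D> = -A^-14 + A^-10 - A^-6 + 2A^-2 - A^2 + 2A^6 - A^10)
V(D2) = -t^-1 + 2 - t + 2t^2 - t^3 + t^4 - t^5  (w +2, c 14, <D> = -A^-14 + A^-10 - A^-6 + 2A^-2 - A^2 + 2A^6 - A^10)
V(D3) = 1  [14 crossings, <D> = A^-6, w = -2]
why: 2 values of V(t) split the 3 diagrams


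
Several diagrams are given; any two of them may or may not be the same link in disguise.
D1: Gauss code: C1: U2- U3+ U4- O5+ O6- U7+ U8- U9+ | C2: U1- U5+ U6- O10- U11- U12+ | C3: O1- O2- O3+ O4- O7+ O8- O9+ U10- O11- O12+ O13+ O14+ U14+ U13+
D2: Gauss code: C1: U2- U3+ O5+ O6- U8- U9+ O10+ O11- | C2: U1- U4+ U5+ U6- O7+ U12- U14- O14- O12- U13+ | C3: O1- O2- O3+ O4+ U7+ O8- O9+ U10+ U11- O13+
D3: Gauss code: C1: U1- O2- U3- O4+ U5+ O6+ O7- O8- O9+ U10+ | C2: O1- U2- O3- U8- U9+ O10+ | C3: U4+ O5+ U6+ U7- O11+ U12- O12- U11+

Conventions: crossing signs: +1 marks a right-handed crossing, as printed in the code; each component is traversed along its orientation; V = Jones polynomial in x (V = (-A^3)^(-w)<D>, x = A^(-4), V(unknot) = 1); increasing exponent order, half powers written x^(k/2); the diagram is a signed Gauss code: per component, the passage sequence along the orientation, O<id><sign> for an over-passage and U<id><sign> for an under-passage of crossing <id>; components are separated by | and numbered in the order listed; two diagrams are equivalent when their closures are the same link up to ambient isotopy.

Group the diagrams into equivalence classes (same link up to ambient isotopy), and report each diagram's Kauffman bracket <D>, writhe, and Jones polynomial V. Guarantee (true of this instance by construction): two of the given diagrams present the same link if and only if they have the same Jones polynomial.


equivalence classes: {D1} | {D2} | {D3}
D1 (bracket 1 + A^4 + A^8 + A^12; 14 crossings at w = 0): V = x^-3 + x^-2 + x^-1 + 1
D2 (bracket A^-12 + A^-8 + A^-4 + 1; 14 crossings at w = 0): V = 1 + x + x^2 + x^3
V(D3) = x^-2 + 2 + x^2  (w 0, c 12, <D> = A^-8 + 2 + A^8)
observation: V(x) takes 3 values over 3 diagrams, fixing the grouping


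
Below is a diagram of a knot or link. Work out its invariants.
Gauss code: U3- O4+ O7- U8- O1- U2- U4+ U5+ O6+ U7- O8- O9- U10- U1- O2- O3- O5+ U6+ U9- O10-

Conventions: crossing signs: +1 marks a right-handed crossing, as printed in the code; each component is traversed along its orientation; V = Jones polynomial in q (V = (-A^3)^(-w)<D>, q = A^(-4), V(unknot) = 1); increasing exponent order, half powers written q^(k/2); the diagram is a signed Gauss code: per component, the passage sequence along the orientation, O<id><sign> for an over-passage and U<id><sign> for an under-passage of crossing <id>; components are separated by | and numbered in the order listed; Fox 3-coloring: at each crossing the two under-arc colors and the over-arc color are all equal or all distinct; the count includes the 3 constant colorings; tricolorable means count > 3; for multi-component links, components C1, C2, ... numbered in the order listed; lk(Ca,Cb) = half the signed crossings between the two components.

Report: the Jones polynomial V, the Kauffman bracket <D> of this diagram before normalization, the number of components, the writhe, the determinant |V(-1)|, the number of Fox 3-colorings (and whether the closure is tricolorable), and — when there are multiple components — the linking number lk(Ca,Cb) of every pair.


V = q^-7 - 2q^-6 + 2q^-5 - 3q^-4 + 3q^-3 - 2q^-2 + 2q^-1
<D> = 2A^-8 - 2A^-4 + 3 - 3A^4 + 2A^8 - 2A^12 + A^16 (w = -4)
1 component over 10 crossings, w = -4
9 Fox colorings among 3^10, |V(-1)| = 15: tricolorable
why: |V(-1)| = 15: so tricolorable, since 3 divides 15


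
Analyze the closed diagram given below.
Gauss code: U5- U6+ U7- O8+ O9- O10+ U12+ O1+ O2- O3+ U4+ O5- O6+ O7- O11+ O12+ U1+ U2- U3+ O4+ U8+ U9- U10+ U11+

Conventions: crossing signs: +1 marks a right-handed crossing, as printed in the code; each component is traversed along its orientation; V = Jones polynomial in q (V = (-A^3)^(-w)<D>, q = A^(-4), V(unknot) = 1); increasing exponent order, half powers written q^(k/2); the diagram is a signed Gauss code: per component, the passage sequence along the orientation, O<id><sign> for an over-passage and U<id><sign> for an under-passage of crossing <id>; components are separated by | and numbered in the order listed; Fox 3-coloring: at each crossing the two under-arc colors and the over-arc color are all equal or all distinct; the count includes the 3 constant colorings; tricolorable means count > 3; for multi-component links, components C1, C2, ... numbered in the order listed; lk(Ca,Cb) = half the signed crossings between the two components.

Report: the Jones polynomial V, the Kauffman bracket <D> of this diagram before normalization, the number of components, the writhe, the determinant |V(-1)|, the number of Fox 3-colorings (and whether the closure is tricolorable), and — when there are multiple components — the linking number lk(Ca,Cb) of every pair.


Jones polynomial: V(q) = q + q^3 - q^4
<D> = -A^-4 + 1 + A^8; writhe +4
components 1, writhe +4 (12 crossings)
3-colorings: 9 of 3^12, det 3 — tricolorable
note: w = +4 shifts under R1 moves; the (-A^3)^(-4) factor cancels that in V


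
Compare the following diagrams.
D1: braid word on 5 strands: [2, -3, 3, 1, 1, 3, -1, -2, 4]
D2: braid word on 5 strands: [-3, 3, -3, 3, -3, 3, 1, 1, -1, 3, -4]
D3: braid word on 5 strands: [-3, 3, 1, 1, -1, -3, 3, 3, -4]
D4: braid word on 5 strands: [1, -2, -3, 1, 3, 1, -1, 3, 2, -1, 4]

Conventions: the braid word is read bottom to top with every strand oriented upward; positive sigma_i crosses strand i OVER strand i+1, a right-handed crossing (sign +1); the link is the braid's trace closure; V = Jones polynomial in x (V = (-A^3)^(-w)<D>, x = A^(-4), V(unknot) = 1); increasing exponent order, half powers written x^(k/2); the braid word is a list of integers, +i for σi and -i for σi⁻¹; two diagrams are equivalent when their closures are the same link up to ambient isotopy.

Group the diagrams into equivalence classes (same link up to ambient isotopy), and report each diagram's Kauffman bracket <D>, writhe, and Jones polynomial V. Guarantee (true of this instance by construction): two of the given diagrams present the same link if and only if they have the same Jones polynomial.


grouping into links: {D1, D2, D3, D4}
V(D1) = -x^(-1/2) - x^(1/2)  (w +3, c 9, <D> = A^7 + A^11)
V(D2) = -x^(-1/2) - x^(1/2)  [11 crossings, <D> = A + A^5, w = +1]
D3 (bracket A + A^5; 9 crossings at w = +1): V = -x^(-1/2) - x^(1/2)
V(D4) = -x^(-1/2) - x^(1/2)  (w +3, c 11, <D> = A^7 + A^11)
why: one V(x) for all 4 diagrams — one class (guaranteed)


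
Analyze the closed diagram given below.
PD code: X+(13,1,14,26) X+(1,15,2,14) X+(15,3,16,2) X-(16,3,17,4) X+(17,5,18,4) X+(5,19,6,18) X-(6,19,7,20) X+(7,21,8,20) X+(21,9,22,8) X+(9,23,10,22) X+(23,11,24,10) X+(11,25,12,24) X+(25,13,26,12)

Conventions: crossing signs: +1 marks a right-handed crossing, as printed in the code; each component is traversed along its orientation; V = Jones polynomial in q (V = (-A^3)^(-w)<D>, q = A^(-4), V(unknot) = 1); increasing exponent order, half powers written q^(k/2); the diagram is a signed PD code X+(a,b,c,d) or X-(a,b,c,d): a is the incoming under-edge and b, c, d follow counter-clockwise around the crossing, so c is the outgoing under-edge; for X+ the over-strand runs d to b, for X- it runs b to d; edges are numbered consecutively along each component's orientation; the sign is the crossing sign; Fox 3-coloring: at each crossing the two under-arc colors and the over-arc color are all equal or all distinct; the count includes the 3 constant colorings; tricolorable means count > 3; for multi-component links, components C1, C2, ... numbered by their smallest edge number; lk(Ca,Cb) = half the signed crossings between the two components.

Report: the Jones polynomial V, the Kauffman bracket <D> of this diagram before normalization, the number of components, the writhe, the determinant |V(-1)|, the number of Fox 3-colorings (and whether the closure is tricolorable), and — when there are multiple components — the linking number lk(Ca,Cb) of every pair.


V(q) = q^4 + q^6 - q^7 + q^8 - q^9 + q^10 - q^11 + q^12 - q^13
bracket: A^-25 - A^-21 + A^-17 - A^-13 + A^-9 - A^-5 + A^-1 - A^3 - A^11, w = +9
1 component, writhe +9, over 13 crossings
det 9, colorings 9 of 3^13 — tricolorable
observation: |V(-1)| = 9: so tricolorable, since 3 divides 9


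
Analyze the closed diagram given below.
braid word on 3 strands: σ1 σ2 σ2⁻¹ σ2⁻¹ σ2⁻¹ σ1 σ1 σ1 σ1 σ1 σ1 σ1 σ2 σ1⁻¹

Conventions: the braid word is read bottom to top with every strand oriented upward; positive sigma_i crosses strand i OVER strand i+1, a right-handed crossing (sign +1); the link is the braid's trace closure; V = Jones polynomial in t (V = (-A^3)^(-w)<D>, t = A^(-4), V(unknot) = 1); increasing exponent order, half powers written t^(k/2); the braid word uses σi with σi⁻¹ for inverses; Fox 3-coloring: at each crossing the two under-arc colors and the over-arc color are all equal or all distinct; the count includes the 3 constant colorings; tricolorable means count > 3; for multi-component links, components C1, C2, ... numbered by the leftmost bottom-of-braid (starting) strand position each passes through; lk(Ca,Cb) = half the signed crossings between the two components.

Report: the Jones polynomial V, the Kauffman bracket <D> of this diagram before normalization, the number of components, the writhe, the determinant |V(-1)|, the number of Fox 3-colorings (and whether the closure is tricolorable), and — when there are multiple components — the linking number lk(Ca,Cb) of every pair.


V(t) = t^3 + t^5 - t^6 + t^7 - t^8 + t^9 - t^10
bracket: -A^-22 + A^-18 - A^-14 + A^-10 - A^-6 + A^-2 + A^6, w = +6
1 component, writhe +6, over 14 crossings
det 7, colorings 3 of 3^14 — not tricolorable
observation: |V(-1)| = 7: so not tricolorable, since 3 does not divide 7


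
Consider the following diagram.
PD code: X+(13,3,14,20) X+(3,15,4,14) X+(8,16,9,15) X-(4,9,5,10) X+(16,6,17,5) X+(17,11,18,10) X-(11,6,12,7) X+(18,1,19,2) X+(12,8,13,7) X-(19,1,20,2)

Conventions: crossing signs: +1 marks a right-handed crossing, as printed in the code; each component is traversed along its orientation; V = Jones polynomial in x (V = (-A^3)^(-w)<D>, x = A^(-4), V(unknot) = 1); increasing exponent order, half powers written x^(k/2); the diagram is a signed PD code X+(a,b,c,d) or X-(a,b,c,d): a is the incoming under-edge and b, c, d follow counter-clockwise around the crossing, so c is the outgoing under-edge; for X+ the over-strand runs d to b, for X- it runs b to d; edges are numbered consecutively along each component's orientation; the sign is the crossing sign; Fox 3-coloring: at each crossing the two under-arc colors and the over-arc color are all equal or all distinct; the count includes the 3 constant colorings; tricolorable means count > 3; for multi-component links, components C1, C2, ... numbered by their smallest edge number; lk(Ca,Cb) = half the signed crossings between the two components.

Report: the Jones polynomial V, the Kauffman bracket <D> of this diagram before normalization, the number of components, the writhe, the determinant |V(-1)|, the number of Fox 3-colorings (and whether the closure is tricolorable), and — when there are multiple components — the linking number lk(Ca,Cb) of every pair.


V(x) = -x^(1/2) - x^(5/2) - x^(7/2) + x^(13/2)
bracket: A^-14 - A^-2 - A^2 - A^10, w = +4
2 components, writhe +4, over 10 crossings
lk(C1,C2) = 0
det 0, colorings 9 of 3^11 — tricolorable
observation: w = +4 (over 10 crossings) is diagram-only; (-A^3)^(-4) removes it from V


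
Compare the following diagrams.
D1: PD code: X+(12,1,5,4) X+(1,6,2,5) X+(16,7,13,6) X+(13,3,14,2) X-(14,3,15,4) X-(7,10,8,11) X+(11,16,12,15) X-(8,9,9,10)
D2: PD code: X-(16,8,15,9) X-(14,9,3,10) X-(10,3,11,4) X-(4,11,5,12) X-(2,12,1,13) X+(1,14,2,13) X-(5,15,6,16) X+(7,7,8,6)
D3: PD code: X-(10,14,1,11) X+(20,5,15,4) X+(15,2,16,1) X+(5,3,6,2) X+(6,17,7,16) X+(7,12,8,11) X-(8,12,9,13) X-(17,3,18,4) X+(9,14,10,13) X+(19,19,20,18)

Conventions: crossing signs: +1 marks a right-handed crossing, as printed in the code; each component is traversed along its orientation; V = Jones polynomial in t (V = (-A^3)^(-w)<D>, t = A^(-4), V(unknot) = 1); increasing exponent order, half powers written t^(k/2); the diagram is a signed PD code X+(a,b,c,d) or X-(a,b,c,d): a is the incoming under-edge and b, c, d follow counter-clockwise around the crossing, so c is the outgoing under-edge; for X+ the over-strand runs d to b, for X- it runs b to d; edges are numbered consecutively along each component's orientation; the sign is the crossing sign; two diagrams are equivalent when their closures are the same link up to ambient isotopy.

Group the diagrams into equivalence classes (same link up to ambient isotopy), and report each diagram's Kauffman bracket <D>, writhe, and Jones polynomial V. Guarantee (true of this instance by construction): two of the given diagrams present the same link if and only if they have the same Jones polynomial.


grouping into links: {D1} | {D2} | {D3}
V(D1) = t + 2t^3 + t^5  (w +2, c 8, <D> = A^-14 + 2A^-6 + A^2)
V(D2) = -t^-7 + t^-4 + 2t^-3 + t^-2 + t^-1  (w -4, c 8, <D> = A^-8 + A^-4 + 2 + A^4 - A^16)
V(D3) = 1 + t + t^2 + t^3  (w +4, c 10, <D> = 1 + A^4 + A^8 + A^12)
key observation: 3 values of V(t) split the 3 diagrams


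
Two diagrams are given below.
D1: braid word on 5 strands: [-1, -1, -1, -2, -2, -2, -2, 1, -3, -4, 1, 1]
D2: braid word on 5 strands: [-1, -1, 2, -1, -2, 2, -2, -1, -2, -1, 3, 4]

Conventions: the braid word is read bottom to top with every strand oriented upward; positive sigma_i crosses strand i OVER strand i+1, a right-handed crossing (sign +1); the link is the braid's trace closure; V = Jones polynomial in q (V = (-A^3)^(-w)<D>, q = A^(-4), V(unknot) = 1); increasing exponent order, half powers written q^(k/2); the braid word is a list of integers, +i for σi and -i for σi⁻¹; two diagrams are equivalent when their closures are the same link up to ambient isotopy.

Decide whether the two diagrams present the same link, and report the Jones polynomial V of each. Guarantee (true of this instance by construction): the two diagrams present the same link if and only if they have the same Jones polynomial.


equivalent: no
V(D1) = q^-6 + q^-3 + q^-2 + q^-1  (w -6, c 12, <D> = A^-14 + A^-10 + A^-6 + A^6)
V(D2) = q^-8 - q^-7 + 2q^-6 - q^-5 + 2q^-4 + q^-2  [12 crossings, <D> = A^-4 + 2A^4 - A^8 + 2A^12 - A^16 + A^20, w = -4]
key observation: 2 values of V(q) split the 2 diagrams


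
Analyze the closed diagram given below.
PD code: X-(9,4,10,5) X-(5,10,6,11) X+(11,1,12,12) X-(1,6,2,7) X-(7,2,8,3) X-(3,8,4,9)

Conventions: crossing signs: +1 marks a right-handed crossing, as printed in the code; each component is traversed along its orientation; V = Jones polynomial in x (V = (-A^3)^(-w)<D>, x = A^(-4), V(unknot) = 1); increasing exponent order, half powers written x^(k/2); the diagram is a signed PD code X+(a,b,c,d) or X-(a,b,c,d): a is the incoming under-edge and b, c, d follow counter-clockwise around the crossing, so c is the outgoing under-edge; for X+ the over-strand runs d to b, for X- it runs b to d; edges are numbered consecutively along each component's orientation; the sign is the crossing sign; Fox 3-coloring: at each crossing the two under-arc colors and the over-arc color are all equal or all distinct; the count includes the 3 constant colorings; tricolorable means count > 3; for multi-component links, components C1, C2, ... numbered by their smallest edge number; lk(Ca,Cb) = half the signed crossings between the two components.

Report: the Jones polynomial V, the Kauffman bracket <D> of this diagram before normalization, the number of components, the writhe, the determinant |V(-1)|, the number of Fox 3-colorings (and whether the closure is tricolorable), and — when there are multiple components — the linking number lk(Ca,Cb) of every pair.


V(x) = -x^-7 + x^-6 - x^-5 + x^-4 + x^-2
bracket: A^-4 + A^4 - A^8 + A^12 - A^16, w = -4
1 component, writhe -4, over 6 crossings
det 5, colorings 3 of 3^6 — not tricolorable
observation: det 5 = |V(-1)|; not divisible by 3, so not tricolorable


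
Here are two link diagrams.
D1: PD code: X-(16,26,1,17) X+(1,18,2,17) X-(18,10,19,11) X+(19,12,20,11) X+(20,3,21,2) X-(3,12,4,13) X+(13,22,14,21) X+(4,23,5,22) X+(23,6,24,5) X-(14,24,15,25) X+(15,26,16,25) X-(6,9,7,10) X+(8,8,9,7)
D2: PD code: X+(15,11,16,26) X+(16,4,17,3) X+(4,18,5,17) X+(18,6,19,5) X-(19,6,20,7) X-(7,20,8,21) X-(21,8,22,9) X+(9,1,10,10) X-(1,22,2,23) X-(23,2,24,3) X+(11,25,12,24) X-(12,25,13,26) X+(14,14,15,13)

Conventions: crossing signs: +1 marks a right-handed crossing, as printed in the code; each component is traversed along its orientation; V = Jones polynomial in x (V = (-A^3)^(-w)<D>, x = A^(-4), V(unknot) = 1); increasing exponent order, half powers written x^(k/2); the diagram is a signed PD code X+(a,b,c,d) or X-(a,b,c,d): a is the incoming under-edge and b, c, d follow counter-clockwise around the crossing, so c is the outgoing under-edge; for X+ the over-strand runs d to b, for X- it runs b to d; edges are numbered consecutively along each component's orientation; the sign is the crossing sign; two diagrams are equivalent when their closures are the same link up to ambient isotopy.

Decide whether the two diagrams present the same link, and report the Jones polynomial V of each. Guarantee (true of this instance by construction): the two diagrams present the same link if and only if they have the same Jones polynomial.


equivalent: no
D1 (bracket A^-9 + A^-1 - A^3 + A^7; 13 crossings at w = +3): V = -x^(1/2) + x^(3/2) - x^(5/2) - x^(9/2)
V(D2) = -x^(-5/2) - x^(-1/2)  [13 crossings, <D> = A^5 + A^13, w = +1]
observation: 2 classes among 2 diagrams; unequal V(x) rules out equality


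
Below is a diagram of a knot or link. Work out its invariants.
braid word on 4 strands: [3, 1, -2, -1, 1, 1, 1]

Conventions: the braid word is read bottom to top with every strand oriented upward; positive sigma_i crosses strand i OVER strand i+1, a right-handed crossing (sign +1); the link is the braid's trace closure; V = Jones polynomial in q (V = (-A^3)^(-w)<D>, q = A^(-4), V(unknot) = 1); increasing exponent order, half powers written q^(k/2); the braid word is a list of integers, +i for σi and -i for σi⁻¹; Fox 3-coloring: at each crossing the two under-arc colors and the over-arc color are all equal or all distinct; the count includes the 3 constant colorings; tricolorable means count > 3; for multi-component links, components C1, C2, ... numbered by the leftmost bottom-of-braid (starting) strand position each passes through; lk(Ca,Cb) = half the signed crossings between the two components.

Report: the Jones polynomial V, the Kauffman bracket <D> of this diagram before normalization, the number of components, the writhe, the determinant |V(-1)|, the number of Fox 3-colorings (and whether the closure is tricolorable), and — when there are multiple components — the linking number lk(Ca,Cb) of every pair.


Jones polynomial: V(q) = q + q^3 - q^4
<D> = A^-7 - A^-3 - A^5; writhe +3
components 1, writhe +3 (7 crossings)
3-colorings: 9 of 3^7, det 3 — tricolorable
note: det 3 = |V(-1)|; divisible by 3, so tricolorable


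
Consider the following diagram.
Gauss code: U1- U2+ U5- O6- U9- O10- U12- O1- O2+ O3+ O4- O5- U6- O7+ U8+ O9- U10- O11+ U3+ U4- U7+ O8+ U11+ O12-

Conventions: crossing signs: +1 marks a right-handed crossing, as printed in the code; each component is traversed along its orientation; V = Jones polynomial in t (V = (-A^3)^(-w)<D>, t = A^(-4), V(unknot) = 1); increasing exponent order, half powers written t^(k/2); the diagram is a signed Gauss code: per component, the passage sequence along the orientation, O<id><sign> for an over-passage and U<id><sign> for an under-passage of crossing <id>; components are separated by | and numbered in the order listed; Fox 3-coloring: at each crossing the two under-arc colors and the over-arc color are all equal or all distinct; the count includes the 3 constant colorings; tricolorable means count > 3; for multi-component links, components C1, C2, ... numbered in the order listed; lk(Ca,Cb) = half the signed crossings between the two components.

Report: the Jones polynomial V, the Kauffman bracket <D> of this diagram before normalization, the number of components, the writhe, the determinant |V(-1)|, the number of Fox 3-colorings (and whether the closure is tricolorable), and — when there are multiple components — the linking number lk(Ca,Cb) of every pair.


V(t) = -t^-6 + 2t^-5 - 4t^-4 + 5t^-3 - 4t^-2 + 5t^-1 - 3 + 2t - t^2
bracket: -A^-14 + 2A^-10 - 3A^-6 + 5A^-2 - 4A^2 + 5A^6 - 4A^10 + 2A^14 - A^18, w = -2
1 component, writhe -2, over 12 crossings
det 27, colorings 9 of 3^12 — tricolorable
observation: V spans 8 powers of t: at least 8 crossings in any diagram


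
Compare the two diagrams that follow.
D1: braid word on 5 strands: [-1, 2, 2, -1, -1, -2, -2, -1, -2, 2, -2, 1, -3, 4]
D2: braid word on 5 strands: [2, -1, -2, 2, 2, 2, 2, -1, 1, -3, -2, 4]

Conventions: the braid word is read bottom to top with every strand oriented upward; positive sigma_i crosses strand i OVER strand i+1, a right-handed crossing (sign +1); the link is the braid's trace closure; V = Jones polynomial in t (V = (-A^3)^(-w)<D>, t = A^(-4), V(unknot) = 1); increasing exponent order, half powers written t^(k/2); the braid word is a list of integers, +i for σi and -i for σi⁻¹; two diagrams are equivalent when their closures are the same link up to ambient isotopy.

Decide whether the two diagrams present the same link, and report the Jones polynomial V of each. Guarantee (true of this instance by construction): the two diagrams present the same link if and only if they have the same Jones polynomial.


equivalent: no
V(D1) = -t^-6 + t^-5 - t^-4 + 2t^-3 - t^-2 + t^-1  (w -4, c 14, <D> = A^-8 - A^-4 + 2 - A^4 + A^8 - A^12)
V(D2) = t + t^3 - t^4  [12 crossings, <D> = -A^-10 + A^-6 + A^2, w = +2]
key observation: 2 values of V(t) split the 2 diagrams


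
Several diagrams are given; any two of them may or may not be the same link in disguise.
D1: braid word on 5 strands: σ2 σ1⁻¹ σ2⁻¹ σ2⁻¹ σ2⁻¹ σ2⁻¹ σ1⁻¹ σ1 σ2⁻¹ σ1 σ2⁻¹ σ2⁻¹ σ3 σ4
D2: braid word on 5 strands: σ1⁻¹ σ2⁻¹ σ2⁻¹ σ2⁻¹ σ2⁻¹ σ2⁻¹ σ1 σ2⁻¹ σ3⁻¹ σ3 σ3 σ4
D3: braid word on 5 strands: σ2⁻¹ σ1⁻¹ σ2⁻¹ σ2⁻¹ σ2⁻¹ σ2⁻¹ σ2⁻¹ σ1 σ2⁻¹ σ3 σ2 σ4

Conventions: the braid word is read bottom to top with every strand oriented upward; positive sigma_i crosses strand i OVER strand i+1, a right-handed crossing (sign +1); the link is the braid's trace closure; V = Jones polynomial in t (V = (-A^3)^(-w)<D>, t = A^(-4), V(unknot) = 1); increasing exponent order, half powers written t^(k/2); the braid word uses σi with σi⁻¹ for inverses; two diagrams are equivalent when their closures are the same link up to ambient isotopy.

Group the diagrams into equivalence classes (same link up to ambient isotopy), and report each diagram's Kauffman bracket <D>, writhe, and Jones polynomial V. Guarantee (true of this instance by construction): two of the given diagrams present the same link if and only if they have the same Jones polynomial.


grouping into links: {D1, D2, D3}
V(D1) = -t^-7 + t^-6 - t^-5 + t^-4 + t^-2  (w -4, c 14, <D> = A^-4 + A^4 - A^8 + A^12 - A^16)
D2 (bracket A^-4 + A^4 - A^8 + A^12 - A^16; 12 crossings at w = -4): V = -t^-7 + t^-6 - t^-5 + t^-4 + t^-2
D3 (bracket A^-4 + A^4 - A^8 + A^12 - A^16; 12 crossings at w = -4): V = -t^-7 + t^-6 - t^-5 + t^-4 + t^-2
why: all 3 diagrams share one V(t), hence one class


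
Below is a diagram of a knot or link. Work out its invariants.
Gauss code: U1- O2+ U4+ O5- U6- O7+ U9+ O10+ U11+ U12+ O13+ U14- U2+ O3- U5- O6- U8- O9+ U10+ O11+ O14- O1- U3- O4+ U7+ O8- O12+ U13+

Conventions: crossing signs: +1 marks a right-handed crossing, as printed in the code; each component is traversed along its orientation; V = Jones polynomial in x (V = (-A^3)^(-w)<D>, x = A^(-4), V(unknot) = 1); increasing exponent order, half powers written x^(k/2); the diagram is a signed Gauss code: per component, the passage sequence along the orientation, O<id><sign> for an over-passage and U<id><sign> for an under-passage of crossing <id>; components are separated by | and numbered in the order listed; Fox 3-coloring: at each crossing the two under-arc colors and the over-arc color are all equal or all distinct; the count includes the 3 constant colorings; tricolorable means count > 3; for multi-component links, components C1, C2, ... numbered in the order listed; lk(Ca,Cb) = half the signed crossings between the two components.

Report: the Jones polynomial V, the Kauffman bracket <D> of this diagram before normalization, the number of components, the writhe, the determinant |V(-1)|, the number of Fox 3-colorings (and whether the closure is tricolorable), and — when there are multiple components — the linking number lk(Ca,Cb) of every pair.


V(x) = -x^-4 + 4x^-3 - 9x^-2 + 15x^-1 - 21 + 27x - 28x^2 + 27x^3 - 22x^4 + 15x^5 - 9x^6 + 4x^7 - x^8
bracket: -A^-26 + 4A^-22 - 9A^-18 + 15A^-14 - 22A^-10 + 27A^-6 - 28A^-2 + 27A^2 - 21A^6 + 15A^10 - 9A^14 + 4A^18 - A^22, w = +2
1 component, writhe +2, over 14 crossings
det 183, colorings 9 of 3^14 — tricolorable
observation: the span of V is 12, forcing >= 12 crossings in any diagram
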